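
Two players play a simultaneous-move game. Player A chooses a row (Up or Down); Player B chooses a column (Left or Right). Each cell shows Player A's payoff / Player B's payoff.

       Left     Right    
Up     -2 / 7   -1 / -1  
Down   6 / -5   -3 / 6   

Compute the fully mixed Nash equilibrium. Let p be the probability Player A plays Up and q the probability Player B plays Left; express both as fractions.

p = 11/19, q = 1/5

In a mixed NE each player is indifferent between their pure strategies, so the opponent's mix sets the indifference.
Player B indifferent between Left and Right: p·7 + (1−p)·(-5) = p·(-1) + (1−p)·6 ⟹ (-5) + 12p = 6 + (-7)p ⟹ p = 11/19.
Player A indifferent between Up and Down: q·(-2) + (1−q)·(-1) = q·6 + (1−q)·(-3) ⟹ (-1) + (-1)q = (-3) + 9q ⟹ q = 1/5.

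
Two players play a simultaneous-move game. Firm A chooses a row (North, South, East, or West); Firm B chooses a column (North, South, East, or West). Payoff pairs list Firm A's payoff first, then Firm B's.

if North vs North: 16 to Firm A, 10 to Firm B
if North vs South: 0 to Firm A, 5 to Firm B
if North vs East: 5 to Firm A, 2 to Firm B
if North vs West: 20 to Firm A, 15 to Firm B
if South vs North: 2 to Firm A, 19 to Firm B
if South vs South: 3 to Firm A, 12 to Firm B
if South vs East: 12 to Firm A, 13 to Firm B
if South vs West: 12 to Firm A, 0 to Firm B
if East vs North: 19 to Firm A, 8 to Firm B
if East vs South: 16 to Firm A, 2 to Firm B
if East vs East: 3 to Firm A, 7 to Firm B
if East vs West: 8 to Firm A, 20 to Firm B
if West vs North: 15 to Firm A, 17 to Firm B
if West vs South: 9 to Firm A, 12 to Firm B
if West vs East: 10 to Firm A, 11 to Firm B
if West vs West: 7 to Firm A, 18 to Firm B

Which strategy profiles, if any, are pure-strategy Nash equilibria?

A profile is a Nash equilibrium when each player is best-responding to the other.
Firm A's best responses — vs North: East (payoff 19); vs South: East (payoff 16); vs East: South (payoff 12); vs West: North (payoff 20).
Firm B's best responses — vs North: West (payoff 15); vs South: North (payoff 19); vs East: West (payoff 20); vs West: West (payoff 18).
The only mutual best response is (North, West); neither player gains by switching there.

(North, West)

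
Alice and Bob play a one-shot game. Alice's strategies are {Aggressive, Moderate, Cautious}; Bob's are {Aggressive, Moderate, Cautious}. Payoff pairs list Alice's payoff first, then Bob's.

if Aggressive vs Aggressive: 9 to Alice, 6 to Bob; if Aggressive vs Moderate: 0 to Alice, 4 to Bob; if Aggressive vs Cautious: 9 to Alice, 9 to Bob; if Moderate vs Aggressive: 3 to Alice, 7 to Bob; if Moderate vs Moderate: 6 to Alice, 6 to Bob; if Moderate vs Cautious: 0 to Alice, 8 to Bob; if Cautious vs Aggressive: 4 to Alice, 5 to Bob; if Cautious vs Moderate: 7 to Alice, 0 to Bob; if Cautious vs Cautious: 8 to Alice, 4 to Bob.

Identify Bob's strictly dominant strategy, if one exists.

A strategy is strictly dominant if it gives Bob a strictly higher payoff than every other strategy, against every choice by the opponent.
Aggressive is not dominant: against Aggressive, Cautious gives 9 > 6.
Moderate is not dominant: against Aggressive, Aggressive gives 6 > 4.
Cautious is not dominant: against Cautious, Aggressive gives 5 > 4.
No single strategy is best against every opponent action.

None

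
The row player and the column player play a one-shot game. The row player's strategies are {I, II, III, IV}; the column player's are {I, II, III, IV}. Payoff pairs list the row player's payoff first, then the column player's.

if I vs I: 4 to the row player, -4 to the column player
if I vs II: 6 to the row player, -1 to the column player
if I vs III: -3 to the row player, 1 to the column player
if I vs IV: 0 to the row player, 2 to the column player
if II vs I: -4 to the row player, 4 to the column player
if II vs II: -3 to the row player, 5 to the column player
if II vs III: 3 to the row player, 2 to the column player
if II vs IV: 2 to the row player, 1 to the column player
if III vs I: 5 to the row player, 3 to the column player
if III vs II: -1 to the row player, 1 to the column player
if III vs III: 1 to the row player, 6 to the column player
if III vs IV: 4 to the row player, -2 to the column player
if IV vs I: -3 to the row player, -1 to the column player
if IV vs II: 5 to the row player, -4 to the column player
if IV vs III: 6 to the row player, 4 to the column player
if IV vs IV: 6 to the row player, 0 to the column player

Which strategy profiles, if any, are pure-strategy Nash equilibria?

Check mutual best responses: a cell is a NE iff neither player can gain by unilaterally deviating.
The row player's best responses — vs I: III (payoff 5); vs II: I (payoff 6); vs III: IV (payoff 6); vs IV: IV (payoff 6).
The column player's best responses — vs I: IV (payoff 2); vs II: II (payoff 5); vs III: III (payoff 6); vs IV: III (payoff 4).
The only mutual best response is (IV, III); neither player gains by switching there.

(IV, III)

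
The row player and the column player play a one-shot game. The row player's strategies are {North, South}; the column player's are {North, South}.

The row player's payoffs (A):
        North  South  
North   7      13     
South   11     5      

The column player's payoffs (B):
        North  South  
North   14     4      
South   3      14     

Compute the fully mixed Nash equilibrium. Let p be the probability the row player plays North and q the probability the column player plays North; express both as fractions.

Each player's mixing probability is pinned down by making the *other* player indifferent.
The column player indifferent between North and South: p·14 + (1−p)·3 = p·4 + (1−p)·14 ⟹ 3 + 11p = 14 + (-10)p ⟹ p = 11/21.
The row player indifferent between North and South: q·7 + (1−q)·13 = q·11 + (1−q)·5 ⟹ 13 + (-6)q = 5 + 6q ⟹ q = 2/3.

p = 11/21, q = 2/3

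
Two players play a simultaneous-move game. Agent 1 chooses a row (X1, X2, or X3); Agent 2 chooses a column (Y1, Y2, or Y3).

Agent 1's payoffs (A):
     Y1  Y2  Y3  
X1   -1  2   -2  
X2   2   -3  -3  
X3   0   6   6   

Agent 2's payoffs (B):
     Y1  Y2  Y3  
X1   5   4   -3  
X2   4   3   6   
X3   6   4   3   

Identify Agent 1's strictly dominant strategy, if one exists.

A strategy is strictly dominant if it gives Agent 1 a strictly higher payoff than every other strategy, against every choice by the opponent.
X1 is not dominant: against Y1, X2 gives 2 > -1.
X2 is not dominant: against Y2, X1 gives 2 > -3.
X3 is not dominant: against Y1, X2 gives 2 > 0.
No single strategy is best against every opponent action.

No strictly dominant strategy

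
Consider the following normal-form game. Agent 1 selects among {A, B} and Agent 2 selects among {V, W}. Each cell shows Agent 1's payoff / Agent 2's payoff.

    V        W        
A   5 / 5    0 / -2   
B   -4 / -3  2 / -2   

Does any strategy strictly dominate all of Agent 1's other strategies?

None

A strategy is strictly dominant if it gives Agent 1 a strictly higher payoff than every other strategy, against every choice by the opponent.
A is not dominant: against W, B gives 2 > 0.
B is not dominant: against V, A gives 5 > -4.
No single strategy is best against every opponent action.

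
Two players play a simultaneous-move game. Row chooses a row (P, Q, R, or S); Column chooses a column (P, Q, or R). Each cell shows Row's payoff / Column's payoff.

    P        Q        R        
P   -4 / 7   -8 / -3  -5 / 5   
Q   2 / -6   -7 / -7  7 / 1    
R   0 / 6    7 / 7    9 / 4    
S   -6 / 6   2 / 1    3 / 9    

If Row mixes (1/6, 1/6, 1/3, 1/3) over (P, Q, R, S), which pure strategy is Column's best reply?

R

Compute Column's expected payoff from each pure strategy against the given mix.
P: (1/6)·7 + (1/6)·(-6) + (1/3)·6 + (1/3)·6 = 25/6
Q: (1/6)·(-3) + (1/6)·(-7) + (1/3)·7 + (1/3)·1 = 1
R: (1/6)·5 + (1/6)·1 + (1/3)·4 + (1/3)·9 = 16/3
Highest expected payoff is 16/3, from R.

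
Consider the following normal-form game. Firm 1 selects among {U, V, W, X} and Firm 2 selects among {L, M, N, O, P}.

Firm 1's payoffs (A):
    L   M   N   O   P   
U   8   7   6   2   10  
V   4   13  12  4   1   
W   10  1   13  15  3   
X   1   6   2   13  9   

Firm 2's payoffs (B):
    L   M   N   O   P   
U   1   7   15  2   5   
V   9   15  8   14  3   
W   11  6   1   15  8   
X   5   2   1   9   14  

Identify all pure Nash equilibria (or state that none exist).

Check mutual best responses: a cell is a NE iff neither player can gain by unilaterally deviating.
Firm 1's best responses — vs L: W (payoff 10); vs M: V (payoff 13); vs N: W (payoff 13); vs O: W (payoff 15); vs P: U (payoff 10).
Firm 2's best responses — vs U: N (payoff 15); vs V: M (payoff 15); vs W: O (payoff 15); vs X: P (payoff 14).
Mutual best responses occur at (V, M) and (W, O); at each, neither player gains by switching.

(V, M) and (W, O)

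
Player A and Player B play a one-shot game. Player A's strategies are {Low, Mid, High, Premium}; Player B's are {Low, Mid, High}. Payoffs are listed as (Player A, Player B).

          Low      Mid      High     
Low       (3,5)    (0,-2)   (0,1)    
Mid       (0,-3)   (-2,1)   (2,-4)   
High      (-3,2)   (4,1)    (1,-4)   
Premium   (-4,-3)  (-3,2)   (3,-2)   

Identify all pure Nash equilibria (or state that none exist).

(Low, Low)

Find each player's best response to every opponent strategy; NE are the intersections.
Player A's best responses — vs Low: Low (payoff 3); vs Mid: High (payoff 4); vs High: Premium (payoff 3).
Player B's best responses — vs Low: Low (payoff 5); vs Mid: Mid (payoff 1); vs High: Low (payoff 2); vs Premium: Mid (payoff 2).
The only mutual best response is (Low, Low); neither player gains by switching there.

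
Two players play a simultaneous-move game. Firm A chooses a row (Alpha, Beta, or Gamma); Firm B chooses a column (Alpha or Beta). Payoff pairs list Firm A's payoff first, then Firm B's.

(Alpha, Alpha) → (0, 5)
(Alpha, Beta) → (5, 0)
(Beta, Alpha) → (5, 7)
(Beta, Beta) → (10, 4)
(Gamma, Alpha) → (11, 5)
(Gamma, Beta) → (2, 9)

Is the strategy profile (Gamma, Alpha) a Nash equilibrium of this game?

No

Holding Firm B at Alpha: Firm A gets 11 from Gamma, versus 0 from Alpha, 5 from Beta. No profitable deviation for Firm A.
Holding Firm A at Gamma: Firm B gets 5 from Alpha but could get 9 by switching to Beta. Firm B has a profitable deviation.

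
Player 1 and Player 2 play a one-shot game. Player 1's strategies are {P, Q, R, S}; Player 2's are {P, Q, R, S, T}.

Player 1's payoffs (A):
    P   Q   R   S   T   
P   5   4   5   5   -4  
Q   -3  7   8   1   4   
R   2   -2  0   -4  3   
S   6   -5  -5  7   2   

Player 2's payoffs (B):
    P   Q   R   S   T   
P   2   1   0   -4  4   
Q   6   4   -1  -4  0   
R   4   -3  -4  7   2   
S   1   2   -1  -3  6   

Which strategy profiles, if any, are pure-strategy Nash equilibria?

Find each player's best response to every opponent strategy; NE are the intersections.
Player 1's best responses — vs P: S (payoff 6); vs Q: Q (payoff 7); vs R: Q (payoff 8); vs S: S (payoff 7); vs T: Q (payoff 4).
Player 2's best responses — vs P: T (payoff 4); vs Q: P (payoff 6); vs R: S (payoff 7); vs S: T (payoff 6).
No cell has both players best-responding. For instance, Player 1's best reply to T is Q, but against Q Player 2 prefers P over T.

None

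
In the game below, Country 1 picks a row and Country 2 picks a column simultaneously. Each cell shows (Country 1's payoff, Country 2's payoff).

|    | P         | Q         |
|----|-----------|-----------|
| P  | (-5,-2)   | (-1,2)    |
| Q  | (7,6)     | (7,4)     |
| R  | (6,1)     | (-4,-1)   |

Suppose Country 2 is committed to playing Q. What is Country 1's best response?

Q

With Country 2 fixed at Q, Country 1's payoffs are: P → -1, Q → 7, R → -4.
The maximum is 7, achieved by Q.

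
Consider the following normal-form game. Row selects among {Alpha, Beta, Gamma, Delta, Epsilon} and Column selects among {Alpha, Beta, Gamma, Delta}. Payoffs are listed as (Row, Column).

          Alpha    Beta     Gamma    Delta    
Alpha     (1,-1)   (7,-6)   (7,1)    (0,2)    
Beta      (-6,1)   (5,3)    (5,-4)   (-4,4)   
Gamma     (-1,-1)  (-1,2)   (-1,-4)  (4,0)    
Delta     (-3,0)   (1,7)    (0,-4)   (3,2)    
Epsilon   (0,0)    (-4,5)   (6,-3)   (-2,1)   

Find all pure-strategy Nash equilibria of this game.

None

A profile is a Nash equilibrium when each player is best-responding to the other.
Row's best responses — vs Alpha: Alpha (payoff 1); vs Beta: Alpha (payoff 7); vs Gamma: Alpha (payoff 7); vs Delta: Gamma (payoff 4).
Column's best responses — vs Alpha: Delta (payoff 2); vs Beta: Delta (payoff 4); vs Gamma: Beta (payoff 2); vs Delta: Beta (payoff 7); vs Epsilon: Beta (payoff 5).
No cell has both players best-responding. For instance, Row's best reply to Gamma is Alpha, but against Alpha Column prefers Delta over Gamma.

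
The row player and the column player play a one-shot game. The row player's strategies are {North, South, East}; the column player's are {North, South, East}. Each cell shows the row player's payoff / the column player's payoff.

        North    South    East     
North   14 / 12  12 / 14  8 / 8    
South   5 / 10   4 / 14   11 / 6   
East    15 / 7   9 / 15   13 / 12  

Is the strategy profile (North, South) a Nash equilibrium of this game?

Yes

Holding the column player at South: the row player gets 12 from North, versus 4 from South, 9 from East. No profitable deviation for the row player.
Holding the row player at North: the column player gets 14 from South, versus 12 from North, 8 from East. No profitable deviation for the column player either.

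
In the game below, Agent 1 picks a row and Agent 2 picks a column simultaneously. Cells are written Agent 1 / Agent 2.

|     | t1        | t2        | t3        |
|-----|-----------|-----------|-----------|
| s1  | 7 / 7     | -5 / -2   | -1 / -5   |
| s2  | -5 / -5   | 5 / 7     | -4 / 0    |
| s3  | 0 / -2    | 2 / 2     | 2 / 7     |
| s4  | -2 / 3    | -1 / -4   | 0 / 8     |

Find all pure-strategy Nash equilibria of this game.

Find each player's best response to every opponent strategy; NE are the intersections.
Agent 1's best responses — vs t1: s1 (payoff 7); vs t2: s2 (payoff 5); vs t3: s3 (payoff 2).
Agent 2's best responses — vs s1: t1 (payoff 7); vs s2: t2 (payoff 7); vs s3: t3 (payoff 7); vs s4: t3 (payoff 8).
Mutual best responses occur at (s1, t1), (s2, t2), and (s3, t3); at each, neither player gains by switching.

(s1, t1), (s2, t2), and (s3, t3)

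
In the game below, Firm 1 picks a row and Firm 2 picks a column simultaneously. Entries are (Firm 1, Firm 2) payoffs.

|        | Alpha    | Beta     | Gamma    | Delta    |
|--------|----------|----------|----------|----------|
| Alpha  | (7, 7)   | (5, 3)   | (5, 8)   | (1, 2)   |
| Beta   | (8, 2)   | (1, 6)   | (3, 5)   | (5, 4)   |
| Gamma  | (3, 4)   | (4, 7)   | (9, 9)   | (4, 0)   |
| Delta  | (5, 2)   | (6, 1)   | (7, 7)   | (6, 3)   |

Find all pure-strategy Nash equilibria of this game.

(Gamma, Gamma)

A profile is a Nash equilibrium when each player is best-responding to the other.
Firm 1's best responses — vs Alpha: Beta (payoff 8); vs Beta: Delta (payoff 6); vs Gamma: Gamma (payoff 9); vs Delta: Delta (payoff 6).
Firm 2's best responses — vs Alpha: Gamma (payoff 8); vs Beta: Beta (payoff 6); vs Gamma: Gamma (payoff 9); vs Delta: Gamma (payoff 7).
The only mutual best response is (Gamma, Gamma); neither player gains by switching there.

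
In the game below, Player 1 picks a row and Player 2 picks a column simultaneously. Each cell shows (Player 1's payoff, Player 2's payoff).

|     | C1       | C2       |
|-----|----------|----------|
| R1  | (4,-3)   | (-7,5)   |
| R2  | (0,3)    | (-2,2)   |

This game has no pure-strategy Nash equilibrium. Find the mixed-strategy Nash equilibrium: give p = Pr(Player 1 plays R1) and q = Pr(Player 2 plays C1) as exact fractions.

Each player's mixing probability is pinned down by making the *other* player indifferent.
Player 2 indifferent between C1 and C2: p·(-3) + (1−p)·3 = p·5 + (1−p)·2 ⟹ 3 + (-6)p = 2 + 3p ⟹ p = 1/9.
Player 1 indifferent between R1 and R2: q·4 + (1−q)·(-7) = q·0 + (1−q)·(-2) ⟹ (-7) + 11q = (-2) + 2q ⟹ q = 5/9.

p = 1/9, q = 5/9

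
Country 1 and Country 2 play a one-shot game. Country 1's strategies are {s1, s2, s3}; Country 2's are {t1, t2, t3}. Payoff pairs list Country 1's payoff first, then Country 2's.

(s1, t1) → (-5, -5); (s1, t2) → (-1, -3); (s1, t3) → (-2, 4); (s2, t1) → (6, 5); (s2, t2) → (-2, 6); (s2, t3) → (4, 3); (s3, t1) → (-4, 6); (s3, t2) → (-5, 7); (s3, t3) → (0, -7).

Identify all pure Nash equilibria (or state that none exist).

No pure-strategy Nash equilibrium

Find each player's best response to every opponent strategy; NE are the intersections.
Country 1's best responses — vs t1: s2 (payoff 6); vs t2: s1 (payoff -1); vs t3: s2 (payoff 4).
Country 2's best responses — vs s1: t3 (payoff 4); vs s2: t2 (payoff 6); vs s3: t2 (payoff 7).
No cell has both players best-responding. For instance, Country 1's best reply to t1 is s2, but against s2 Country 2 prefers t2 over t1.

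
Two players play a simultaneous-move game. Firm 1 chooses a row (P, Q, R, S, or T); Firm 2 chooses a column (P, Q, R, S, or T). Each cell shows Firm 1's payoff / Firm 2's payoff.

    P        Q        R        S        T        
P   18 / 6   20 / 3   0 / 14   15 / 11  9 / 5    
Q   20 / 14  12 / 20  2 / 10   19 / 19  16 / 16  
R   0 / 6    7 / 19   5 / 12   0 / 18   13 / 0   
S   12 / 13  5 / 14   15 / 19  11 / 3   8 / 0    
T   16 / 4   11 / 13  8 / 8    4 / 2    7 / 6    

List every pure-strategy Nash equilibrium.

(S, R)

Find each player's best response to every opponent strategy; NE are the intersections.
Firm 1's best responses — vs P: Q (payoff 20); vs Q: P (payoff 20); vs R: S (payoff 15); vs S: Q (payoff 19); vs T: Q (payoff 16).
Firm 2's best responses — vs P: R (payoff 14); vs Q: Q (payoff 20); vs R: Q (payoff 19); vs S: R (payoff 19); vs T: Q (payoff 13).
The only mutual best response is (S, R); neither player gains by switching there.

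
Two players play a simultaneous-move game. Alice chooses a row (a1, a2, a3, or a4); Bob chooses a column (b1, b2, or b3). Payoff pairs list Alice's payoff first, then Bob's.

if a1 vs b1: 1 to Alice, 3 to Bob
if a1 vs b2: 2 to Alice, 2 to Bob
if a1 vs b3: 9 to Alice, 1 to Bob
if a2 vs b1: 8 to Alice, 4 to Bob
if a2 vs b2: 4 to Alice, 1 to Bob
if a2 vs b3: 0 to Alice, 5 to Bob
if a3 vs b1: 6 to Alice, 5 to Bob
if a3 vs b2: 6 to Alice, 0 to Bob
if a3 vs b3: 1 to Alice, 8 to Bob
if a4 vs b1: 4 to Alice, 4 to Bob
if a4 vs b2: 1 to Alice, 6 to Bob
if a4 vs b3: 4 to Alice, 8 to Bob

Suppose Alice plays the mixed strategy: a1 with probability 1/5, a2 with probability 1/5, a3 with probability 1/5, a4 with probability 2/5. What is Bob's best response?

Bob's best reply maximizes expected payoff against the mix.
b1: (1/5)·3 + (1/5)·4 + (1/5)·5 + (2/5)·4 = 4
b2: (1/5)·2 + (1/5)·1 + (1/5)·0 + (2/5)·6 = 3
b3: (1/5)·1 + (1/5)·5 + (1/5)·8 + (2/5)·8 = 6
Highest expected payoff is 6, from b3.

b3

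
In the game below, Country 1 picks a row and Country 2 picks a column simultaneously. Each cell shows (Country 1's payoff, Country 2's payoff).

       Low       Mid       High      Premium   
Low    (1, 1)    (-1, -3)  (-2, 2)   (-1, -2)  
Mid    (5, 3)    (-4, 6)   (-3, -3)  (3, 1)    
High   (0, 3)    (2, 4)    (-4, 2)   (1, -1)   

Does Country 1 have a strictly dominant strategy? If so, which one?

No strictly dominant strategy

Check whether one of Country 1's strategies beats all alternatives regardless of what the opponent does.
Low is not dominant: against Low, Mid gives 5 > 1.
Mid is not dominant: against Mid, Low gives -1 > -4.
High is not dominant: against Low, Low gives 1 > 0.
No single strategy is best against every opponent action.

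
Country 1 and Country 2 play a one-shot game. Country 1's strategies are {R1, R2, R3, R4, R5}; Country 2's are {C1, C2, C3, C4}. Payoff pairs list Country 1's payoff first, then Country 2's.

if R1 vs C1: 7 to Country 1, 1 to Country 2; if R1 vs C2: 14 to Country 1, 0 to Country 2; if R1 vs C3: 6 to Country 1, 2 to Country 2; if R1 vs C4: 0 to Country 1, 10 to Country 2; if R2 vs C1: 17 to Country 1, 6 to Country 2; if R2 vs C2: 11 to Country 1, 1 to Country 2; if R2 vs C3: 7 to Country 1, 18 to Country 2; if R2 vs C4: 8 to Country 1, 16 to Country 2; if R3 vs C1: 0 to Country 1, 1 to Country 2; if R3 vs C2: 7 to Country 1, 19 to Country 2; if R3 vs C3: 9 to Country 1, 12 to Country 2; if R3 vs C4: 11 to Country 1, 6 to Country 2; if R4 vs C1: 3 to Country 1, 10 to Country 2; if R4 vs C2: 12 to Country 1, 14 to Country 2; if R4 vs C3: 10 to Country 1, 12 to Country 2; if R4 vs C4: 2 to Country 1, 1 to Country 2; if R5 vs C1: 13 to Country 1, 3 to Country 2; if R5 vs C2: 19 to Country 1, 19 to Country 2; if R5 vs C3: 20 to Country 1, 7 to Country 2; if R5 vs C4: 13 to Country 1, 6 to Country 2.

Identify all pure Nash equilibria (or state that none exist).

(R5, C2)

Check mutual best responses: a cell is a NE iff neither player can gain by unilaterally deviating.
Country 1's best responses — vs C1: R2 (payoff 17); vs C2: R5 (payoff 19); vs C3: R5 (payoff 20); vs C4: R5 (payoff 13).
Country 2's best responses — vs R1: C4 (payoff 10); vs R2: C3 (payoff 18); vs R3: C2 (payoff 19); vs R4: C2 (payoff 14); vs R5: C2 (payoff 19).
The only mutual best response is (R5, C2); neither player gains by switching there.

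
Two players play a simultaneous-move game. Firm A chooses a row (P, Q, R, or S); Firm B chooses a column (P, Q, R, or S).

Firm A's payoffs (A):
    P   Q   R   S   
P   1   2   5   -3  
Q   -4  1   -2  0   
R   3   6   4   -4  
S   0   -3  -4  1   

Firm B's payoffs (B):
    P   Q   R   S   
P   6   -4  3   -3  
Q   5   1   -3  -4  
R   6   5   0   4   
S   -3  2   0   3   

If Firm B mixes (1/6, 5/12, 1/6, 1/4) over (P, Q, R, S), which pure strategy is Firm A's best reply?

Firm A's best reply maximizes expected payoff against the mix.
P: (1/6)·1 + (5/12)·2 + (1/6)·5 + (1/4)·(-3) = 13/12
Q: (1/6)·(-4) + (5/12)·1 + (1/6)·(-2) + (1/4)·0 = -7/12
R: (1/6)·3 + (5/12)·6 + (1/6)·4 + (1/4)·(-4) = 8/3
S: (1/6)·0 + (5/12)·(-3) + (1/6)·(-4) + (1/4)·1 = -5/3
Highest expected payoff is 8/3, from R.

R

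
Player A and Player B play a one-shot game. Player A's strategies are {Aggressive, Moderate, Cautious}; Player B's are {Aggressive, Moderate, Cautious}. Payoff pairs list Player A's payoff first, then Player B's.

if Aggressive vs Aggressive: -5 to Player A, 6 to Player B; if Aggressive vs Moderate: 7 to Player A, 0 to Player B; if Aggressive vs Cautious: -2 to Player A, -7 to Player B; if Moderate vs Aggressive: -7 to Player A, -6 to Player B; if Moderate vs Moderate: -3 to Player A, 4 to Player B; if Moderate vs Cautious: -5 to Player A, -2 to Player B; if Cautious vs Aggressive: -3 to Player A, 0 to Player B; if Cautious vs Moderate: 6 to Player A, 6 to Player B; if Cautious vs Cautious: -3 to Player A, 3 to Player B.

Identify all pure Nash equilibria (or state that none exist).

No pure-strategy Nash equilibrium

Check mutual best responses: a cell is a NE iff neither player can gain by unilaterally deviating.
Player A's best responses — vs Aggressive: Cautious (payoff -3); vs Moderate: Aggressive (payoff 7); vs Cautious: Aggressive (payoff -2).
Player B's best responses — vs Aggressive: Aggressive (payoff 6); vs Moderate: Moderate (payoff 4); vs Cautious: Moderate (payoff 6).
No cell has both players best-responding. For instance, Player A's best reply to Moderate is Aggressive, but against Aggressive Player B prefers Aggressive over Moderate.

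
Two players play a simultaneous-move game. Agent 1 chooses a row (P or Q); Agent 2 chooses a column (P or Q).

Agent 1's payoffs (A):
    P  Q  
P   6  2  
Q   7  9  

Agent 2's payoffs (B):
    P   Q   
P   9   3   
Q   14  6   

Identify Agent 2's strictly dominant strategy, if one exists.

P

A strategy is strictly dominant if it gives Agent 2 a strictly higher payoff than every other strategy, against every choice by the opponent.
P strictly dominates: vs P: 9 > 3; vs Q: 14 > 6.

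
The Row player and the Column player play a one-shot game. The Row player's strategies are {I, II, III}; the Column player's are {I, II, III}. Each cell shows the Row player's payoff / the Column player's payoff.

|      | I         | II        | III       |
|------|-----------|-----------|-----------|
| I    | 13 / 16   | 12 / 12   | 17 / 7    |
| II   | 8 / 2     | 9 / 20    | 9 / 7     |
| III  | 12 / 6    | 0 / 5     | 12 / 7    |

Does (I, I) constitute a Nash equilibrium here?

Yes

Holding the Column player at I: the Row player gets 13 from I, versus 8 from II, 12 from III. No profitable deviation for the Row player.
Holding the Row player at I: the Column player gets 16 from I, versus 12 from II, 7 from III. No profitable deviation for the Column player either.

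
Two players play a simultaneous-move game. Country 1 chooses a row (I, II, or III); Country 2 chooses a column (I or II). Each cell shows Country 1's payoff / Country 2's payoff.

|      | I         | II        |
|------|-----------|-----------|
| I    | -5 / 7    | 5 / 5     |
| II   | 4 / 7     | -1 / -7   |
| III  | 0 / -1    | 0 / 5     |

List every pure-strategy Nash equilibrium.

(II, I)

Check mutual best responses: a cell is a NE iff neither player can gain by unilaterally deviating.
Country 1's best responses — vs I: II (payoff 4); vs II: I (payoff 5).
Country 2's best responses — vs I: I (payoff 7); vs II: I (payoff 7); vs III: II (payoff 5).
The only mutual best response is (II, I); neither player gains by switching there.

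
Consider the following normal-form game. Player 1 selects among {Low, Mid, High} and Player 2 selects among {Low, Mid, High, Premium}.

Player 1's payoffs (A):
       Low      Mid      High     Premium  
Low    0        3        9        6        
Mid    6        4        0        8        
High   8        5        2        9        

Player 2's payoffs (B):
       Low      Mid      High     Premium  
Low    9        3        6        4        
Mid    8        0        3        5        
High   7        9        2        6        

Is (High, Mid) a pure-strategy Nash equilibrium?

Holding Player 2 at Mid: Player 1 gets 5 from High, versus 3 from Low, 4 from Mid. No profitable deviation for Player 1.
Holding Player 1 at High: Player 2 gets 9 from Mid, versus 7 from Low, 2 from High, 6 from Premium. No profitable deviation for Player 2 either.

Yes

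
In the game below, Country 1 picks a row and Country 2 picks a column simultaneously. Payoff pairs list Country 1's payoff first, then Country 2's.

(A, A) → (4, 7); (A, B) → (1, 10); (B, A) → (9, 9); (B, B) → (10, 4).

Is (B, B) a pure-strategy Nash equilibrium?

No

Holding Country 2 at B: Country 1 gets 10 from B, versus 1 from A. No profitable deviation for Country 1.
Holding Country 1 at B: Country 2 gets 4 from B but could get 9 by switching to A. Country 2 has a profitable deviation.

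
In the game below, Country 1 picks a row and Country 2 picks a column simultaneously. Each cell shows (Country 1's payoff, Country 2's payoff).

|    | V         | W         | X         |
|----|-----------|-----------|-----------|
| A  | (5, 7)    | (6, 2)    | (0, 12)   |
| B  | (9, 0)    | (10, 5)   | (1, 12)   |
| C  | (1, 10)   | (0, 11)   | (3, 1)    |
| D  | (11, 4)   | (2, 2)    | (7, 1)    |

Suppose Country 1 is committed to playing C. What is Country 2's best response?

W

With Country 1 fixed at C, Country 2's payoffs are: V → 10, W → 11, X → 1.
The maximum is 11, achieved by W.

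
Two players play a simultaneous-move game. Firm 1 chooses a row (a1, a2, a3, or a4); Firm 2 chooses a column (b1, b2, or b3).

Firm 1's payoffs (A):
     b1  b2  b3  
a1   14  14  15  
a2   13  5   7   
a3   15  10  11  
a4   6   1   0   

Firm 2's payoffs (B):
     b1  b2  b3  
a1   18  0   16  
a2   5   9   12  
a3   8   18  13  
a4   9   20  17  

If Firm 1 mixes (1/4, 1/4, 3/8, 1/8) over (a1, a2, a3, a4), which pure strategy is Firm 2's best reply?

b3

Firm 2's best reply maximizes expected payoff against the mix.
b1: (1/4)·18 + (1/4)·5 + (3/8)·8 + (1/8)·9 = 79/8
b2: (1/4)·0 + (1/4)·9 + (3/8)·18 + (1/8)·20 = 23/2
b3: (1/4)·16 + (1/4)·12 + (3/8)·13 + (1/8)·17 = 14
Highest expected payoff is 14, from b3.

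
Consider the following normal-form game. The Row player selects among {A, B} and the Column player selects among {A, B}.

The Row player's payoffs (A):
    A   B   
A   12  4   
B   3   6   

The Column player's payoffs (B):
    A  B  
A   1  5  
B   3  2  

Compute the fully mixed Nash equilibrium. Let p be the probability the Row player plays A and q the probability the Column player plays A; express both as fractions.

p = 1/5, q = 2/11

Each player's mixing probability is pinned down by making the *other* player indifferent.
The Column player indifferent between A and B: p·1 + (1−p)·3 = p·5 + (1−p)·2 ⟹ 3 + (-2)p = 2 + 3p ⟹ p = 1/5.
The Row player indifferent between A and B: q·12 + (1−q)·4 = q·3 + (1−q)·6 ⟹ 4 + 8q = 6 + (-3)q ⟹ q = 2/11.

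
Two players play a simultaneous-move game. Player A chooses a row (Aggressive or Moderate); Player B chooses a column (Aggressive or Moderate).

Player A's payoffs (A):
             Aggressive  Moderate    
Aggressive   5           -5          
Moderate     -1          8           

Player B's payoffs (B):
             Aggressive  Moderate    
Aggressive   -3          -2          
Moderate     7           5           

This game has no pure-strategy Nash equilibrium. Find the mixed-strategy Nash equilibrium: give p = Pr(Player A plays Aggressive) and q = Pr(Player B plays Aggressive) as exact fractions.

p = 2/3, q = 13/19

In a mixed NE each player is indifferent between their pure strategies, so the opponent's mix sets the indifference.
Player B indifferent between Aggressive and Moderate: p·(-3) + (1−p)·7 = p·(-2) + (1−p)·5 ⟹ 7 + (-10)p = 5 + (-7)p ⟹ p = 2/3.
Player A indifferent between Aggressive and Moderate: q·5 + (1−q)·(-5) = q·(-1) + (1−q)·8 ⟹ (-5) + 10q = 8 + (-9)q ⟹ q = 13/19.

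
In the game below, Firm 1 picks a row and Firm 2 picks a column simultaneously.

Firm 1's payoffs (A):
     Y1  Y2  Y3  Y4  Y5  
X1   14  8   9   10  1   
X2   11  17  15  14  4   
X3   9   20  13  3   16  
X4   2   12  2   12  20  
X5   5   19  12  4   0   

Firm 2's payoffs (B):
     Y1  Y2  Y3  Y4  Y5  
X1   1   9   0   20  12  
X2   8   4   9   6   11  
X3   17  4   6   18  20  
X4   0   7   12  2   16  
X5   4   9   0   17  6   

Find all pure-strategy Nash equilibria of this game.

(X4, Y5)

Find each player's best response to every opponent strategy; NE are the intersections.
Firm 1's best responses — vs Y1: X1 (payoff 14); vs Y2: X3 (payoff 20); vs Y3: X2 (payoff 15); vs Y4: X2 (payoff 14); vs Y5: X4 (payoff 20).
Firm 2's best responses — vs X1: Y4 (payoff 20); vs X2: Y5 (payoff 11); vs X3: Y5 (payoff 20); vs X4: Y5 (payoff 16); vs X5: Y4 (payoff 17).
The only mutual best response is (X4, Y5); neither player gains by switching there.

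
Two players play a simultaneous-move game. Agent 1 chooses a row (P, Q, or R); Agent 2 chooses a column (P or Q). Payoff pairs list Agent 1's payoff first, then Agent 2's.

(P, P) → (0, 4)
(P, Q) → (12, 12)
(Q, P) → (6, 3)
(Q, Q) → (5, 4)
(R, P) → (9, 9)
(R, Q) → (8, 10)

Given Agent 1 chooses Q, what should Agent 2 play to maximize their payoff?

With Agent 1 fixed at Q, Agent 2's payoffs are: P → 3, Q → 4.
The maximum is 4, achieved by Q.

Q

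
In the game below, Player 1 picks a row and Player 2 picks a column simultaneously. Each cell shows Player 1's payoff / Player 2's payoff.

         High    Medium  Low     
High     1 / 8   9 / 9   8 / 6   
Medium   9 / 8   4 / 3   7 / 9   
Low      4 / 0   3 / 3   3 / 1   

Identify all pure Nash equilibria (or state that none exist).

Find each player's best response to every opponent strategy; NE are the intersections.
Player 1's best responses — vs High: Medium (payoff 9); vs Medium: High (payoff 9); vs Low: High (payoff 8).
Player 2's best responses — vs High: Medium (payoff 9); vs Medium: Low (payoff 9); vs Low: Medium (payoff 3).
The only mutual best response is (High, Medium); neither player gains by switching there.

(High, Medium)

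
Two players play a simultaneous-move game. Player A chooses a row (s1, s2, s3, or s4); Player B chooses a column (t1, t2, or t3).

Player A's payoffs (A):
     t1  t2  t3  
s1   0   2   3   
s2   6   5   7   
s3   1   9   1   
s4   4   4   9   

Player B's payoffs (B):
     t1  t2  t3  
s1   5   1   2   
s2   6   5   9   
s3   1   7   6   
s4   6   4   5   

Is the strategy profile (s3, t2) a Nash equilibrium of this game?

Yes

Holding Player B at t2: Player A gets 9 from s3, versus 2 from s1, 5 from s2, 4 from s4. No profitable deviation for Player A.
Holding Player A at s3: Player B gets 7 from t2, versus 1 from t1, 6 from t3. No profitable deviation for Player B either.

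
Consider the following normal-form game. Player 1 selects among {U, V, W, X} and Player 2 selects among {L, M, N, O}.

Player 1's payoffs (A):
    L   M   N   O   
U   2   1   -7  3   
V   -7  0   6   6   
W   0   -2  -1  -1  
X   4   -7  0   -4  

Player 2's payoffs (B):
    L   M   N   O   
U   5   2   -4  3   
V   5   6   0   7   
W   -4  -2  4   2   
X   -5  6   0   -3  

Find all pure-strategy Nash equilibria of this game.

A profile is a Nash equilibrium when each player is best-responding to the other.
Player 1's best responses — vs L: X (payoff 4); vs M: U (payoff 1); vs N: V (payoff 6); vs O: V (payoff 6).
Player 2's best responses — vs U: L (payoff 5); vs V: O (payoff 7); vs W: N (payoff 4); vs X: M (payoff 6).
The only mutual best response is (V, O); neither player gains by switching there.

(V, O)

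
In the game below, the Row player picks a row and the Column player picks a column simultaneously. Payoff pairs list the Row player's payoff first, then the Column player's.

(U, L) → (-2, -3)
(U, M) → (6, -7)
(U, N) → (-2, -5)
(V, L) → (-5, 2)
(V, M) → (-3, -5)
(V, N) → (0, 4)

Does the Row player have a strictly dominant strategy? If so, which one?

No strictly dominant strategy

Check whether one of the Row player's strategies beats all alternatives regardless of what the opponent does.
U is not dominant: against N, V gives 0 > -2.
V is not dominant: against L, U gives -2 > -5.
No single strategy is best against every opponent action.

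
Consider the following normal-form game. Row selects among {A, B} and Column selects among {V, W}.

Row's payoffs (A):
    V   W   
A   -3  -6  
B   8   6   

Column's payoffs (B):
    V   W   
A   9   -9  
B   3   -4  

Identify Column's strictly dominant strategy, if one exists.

A strategy is strictly dominant if it gives Column a strictly higher payoff than every other strategy, against every choice by the opponent.
V strictly dominates: vs A: 9 > -9; vs B: 3 > -4.

V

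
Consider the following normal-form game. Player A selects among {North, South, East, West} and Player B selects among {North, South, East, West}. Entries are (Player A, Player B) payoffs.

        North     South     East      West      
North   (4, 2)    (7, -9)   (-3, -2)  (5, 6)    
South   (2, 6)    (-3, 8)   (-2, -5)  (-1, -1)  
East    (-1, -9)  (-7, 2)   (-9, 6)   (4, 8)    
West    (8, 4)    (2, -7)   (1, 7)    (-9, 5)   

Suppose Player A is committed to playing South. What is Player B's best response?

South

With Player A fixed at South, Player B's payoffs are: North → 6, South → 8, East → -5, West → -1.
The maximum is 8, achieved by South.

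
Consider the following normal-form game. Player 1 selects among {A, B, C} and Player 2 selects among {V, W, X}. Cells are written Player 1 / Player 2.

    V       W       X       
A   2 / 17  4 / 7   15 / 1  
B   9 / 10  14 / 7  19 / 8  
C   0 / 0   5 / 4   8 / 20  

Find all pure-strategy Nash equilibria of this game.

Find each player's best response to every opponent strategy; NE are the intersections.
Player 1's best responses — vs V: B (payoff 9); vs W: B (payoff 14); vs X: B (payoff 19).
Player 2's best responses — vs A: V (payoff 17); vs B: V (payoff 10); vs C: X (payoff 20).
The only mutual best response is (B, V); neither player gains by switching there.

(B, V)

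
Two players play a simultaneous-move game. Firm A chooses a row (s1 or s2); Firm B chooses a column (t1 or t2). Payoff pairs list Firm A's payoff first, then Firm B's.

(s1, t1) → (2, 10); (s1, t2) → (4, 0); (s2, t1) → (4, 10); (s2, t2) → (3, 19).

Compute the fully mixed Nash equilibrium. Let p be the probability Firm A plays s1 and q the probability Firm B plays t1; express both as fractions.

In a mixed NE each player is indifferent between their pure strategies, so the opponent's mix sets the indifference.
Firm B indifferent between t1 and t2: p·10 + (1−p)·10 = p·0 + (1−p)·19 ⟹ 10 + 0p = 19 + (-19)p ⟹ p = 9/19.
Firm A indifferent between s1 and s2: q·2 + (1−q)·4 = q·4 + (1−q)·3 ⟹ 4 + (-2)q = 3 + 1q ⟹ q = 1/3.

p = 9/19, q = 1/3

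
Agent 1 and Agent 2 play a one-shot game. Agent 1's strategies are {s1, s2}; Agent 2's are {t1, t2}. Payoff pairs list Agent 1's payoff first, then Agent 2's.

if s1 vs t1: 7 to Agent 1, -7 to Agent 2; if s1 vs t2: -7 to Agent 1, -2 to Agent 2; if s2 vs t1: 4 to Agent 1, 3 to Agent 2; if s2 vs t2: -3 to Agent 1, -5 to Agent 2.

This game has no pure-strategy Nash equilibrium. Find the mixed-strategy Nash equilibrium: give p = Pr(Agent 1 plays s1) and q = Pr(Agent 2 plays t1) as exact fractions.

In a mixed NE each player is indifferent between their pure strategies, so the opponent's mix sets the indifference.
Agent 2 indifferent between t1 and t2: p·(-7) + (1−p)·3 = p·(-2) + (1−p)·(-5) ⟹ 3 + (-10)p = (-5) + 3p ⟹ p = 8/13.
Agent 1 indifferent between s1 and s2: q·7 + (1−q)·(-7) = q·4 + (1−q)·(-3) ⟹ (-7) + 14q = (-3) + 7q ⟹ q = 4/7.

p = 8/13, q = 4/7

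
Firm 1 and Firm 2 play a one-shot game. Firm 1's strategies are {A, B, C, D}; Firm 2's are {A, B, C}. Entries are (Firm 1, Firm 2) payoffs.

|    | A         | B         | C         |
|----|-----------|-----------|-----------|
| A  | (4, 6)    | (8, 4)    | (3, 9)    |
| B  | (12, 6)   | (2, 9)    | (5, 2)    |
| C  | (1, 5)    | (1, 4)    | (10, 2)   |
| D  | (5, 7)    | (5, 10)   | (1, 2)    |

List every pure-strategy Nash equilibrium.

Check mutual best responses: a cell is a NE iff neither player can gain by unilaterally deviating.
Firm 1's best responses — vs A: B (payoff 12); vs B: A (payoff 8); vs C: C (payoff 10).
Firm 2's best responses — vs A: C (payoff 9); vs B: B (payoff 9); vs C: A (payoff 5); vs D: B (payoff 10).
No cell has both players best-responding. For instance, Firm 1's best reply to C is C, but against C Firm 2 prefers A over C.

No pure-strategy Nash equilibrium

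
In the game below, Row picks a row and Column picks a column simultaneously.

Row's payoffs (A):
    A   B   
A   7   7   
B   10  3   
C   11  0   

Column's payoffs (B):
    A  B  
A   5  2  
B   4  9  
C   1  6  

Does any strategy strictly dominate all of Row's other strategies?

No strictly dominant strategy

Check whether one of Row's strategies beats all alternatives regardless of what the opponent does.
A is not dominant: against A, B gives 10 > 7.
B is not dominant: against A, C gives 11 > 10.
C is not dominant: against B, A gives 7 > 0.
No single strategy is best against every opponent action.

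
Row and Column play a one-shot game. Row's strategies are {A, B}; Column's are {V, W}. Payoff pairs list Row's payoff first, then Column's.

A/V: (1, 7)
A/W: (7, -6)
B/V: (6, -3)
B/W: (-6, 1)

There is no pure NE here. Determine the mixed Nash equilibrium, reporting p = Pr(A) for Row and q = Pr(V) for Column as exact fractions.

p = 4/17, q = 13/18

In a mixed NE each player is indifferent between their pure strategies, so the opponent's mix sets the indifference.
Column indifferent between V and W: p·7 + (1−p)·(-3) = p·(-6) + (1−p)·1 ⟹ (-3) + 10p = 1 + (-7)p ⟹ p = 4/17.
Row indifferent between A and B: q·1 + (1−q)·7 = q·6 + (1−q)·(-6) ⟹ 7 + (-6)q = (-6) + 12q ⟹ q = 13/18.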